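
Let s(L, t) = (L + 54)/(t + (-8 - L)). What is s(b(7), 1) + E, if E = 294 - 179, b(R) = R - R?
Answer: 751/7 ≈ 107.29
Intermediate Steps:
b(R) = 0
E = 115
s(L, t) = (54 + L)/(-8 + t - L)
s(b(7), 1) + E = (54 + 0)/(-8 + 1 - 1*0) + 115 = 54/(-8 + 1 + 0) + 115 = 54/(-7) + 115 = -⅐*54 + 115 = -54/7 + 115 = 751/7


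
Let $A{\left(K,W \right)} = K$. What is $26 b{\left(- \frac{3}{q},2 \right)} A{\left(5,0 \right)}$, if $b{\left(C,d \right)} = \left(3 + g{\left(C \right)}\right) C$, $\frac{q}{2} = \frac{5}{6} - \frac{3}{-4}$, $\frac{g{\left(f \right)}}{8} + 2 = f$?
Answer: $\frac{914940}{361} \approx 2534.5$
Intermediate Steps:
$g{\left(f \right)} = -16 + 8 f$
$q = \frac{19}{6}$ ($q = 2 \left(\frac{5}{6} - \frac{3}{-4}\right) = 2 \left(5 \cdot \frac{1}{6} - - \frac{3}{4}\right) = 2 \left(\frac{5}{6} + \frac{3}{4}\right) = 2 \cdot \frac{19}{12} = \frac{19}{6} \approx 3.1667$)
$b{\left(C,d \right)} = C \left(-13 + 8 C\right)$ ($b{\left(C,d \right)} = \left(3 + \left(-16 + 8 C\right)\right) C = \left(-13 + 8 C\right) C = C \left(-13 + 8 C\right)$)
$26 b{\left(- \frac{3}{q},2 \right)} A{\left(5,0 \right)} = 26 - \frac{3}{\frac{19}{6}} \left(-13 + 8 \left(- \frac{3}{\frac{19}{6}}\right)\right) 5 = 26 \left(-3\right) \frac{6}{19} \left(-13 + 8 \left(\left(-3\right) \frac{6}{19}\right)\right) 5 = 26 \left(- \frac{18 \left(-13 + 8 \left(- \frac{18}{19}\right)\right)}{19}\right) 5 = 26 \left(- \frac{18 \left(-13 - \frac{144}{19}\right)}{19}\right) 5 = 26 \left(\left(- \frac{18}{19}\right) \left(- \frac{391}{19}\right)\right) 5 = 26 \cdot \frac{7038}{361} \cdot 5 = \frac{182988}{361} \cdot 5 = \frac{914940}{361}$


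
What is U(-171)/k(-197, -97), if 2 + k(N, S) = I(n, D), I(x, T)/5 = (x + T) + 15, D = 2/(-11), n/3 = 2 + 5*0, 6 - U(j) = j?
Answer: 1947/1123 ≈ 1.7337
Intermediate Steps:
U(j) = 6 - j
n = 6 (n = 3*(2 + 5*0) = 3*(2 + 0) = 3*2 = 6)
D = -2/11 (D = 2*(-1/11) = -2/11 ≈ -0.18182)
I(x, T) = 75 + 5*T + 5*x (I(x, T) = 5*((x + T) + 15) = 5*((T + x) + 15) = 5*(15 + T + x) = 75 + 5*T + 5*x)
k(N, S) = 1123/11 (k(N, S) = -2 + (75 + 5*(-2/11) + 5*6) = -2 + (75 - 10/11 + 30) = -2 + 1145/11 = 1123/11)
U(-171)/k(-197, -97) = (6 - 1*(-171))/(1123/11) = (6 + 171)*(11/1123) = 177*(11/1123) = 1947/1123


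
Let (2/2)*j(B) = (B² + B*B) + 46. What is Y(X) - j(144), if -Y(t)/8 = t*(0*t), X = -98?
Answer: -41518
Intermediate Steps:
j(B) = 46 + 2*B² (j(B) = (B² + B*B) + 46 = (B² + B²) + 46 = 2*B² + 46 = 46 + 2*B²)
Y(t) = 0 (Y(t) = -8*t*0*t = -8*t*0 = -8*0 = 0)
Y(X) - j(144) = 0 - (46 + 2*144²) = 0 - (46 + 2*20736) = 0 - (46 + 41472) = 0 - 1*41518 = 0 - 41518 = -41518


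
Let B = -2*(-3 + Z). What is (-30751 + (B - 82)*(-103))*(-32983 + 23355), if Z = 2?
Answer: 216735908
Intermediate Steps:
B = 2 (B = -2*(-3 + 2) = -2*(-1) = 2)
(-30751 + (B - 82)*(-103))*(-32983 + 23355) = (-30751 + (2 - 82)*(-103))*(-32983 + 23355) = (-30751 - 80*(-103))*(-9628) = (-30751 + 8240)*(-9628) = -22511*(-9628) = 216735908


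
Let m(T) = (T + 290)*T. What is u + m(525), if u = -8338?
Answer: 419537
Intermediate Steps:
m(T) = T*(290 + T) (m(T) = (290 + T)*T = T*(290 + T))
u + m(525) = -8338 + 525*(290 + 525) = -8338 + 525*815 = -8338 + 427875 = 419537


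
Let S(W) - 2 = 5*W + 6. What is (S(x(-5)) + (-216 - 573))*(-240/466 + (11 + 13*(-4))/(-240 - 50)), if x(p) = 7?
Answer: 9417131/33785 ≈ 278.74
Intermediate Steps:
S(W) = 8 + 5*W (S(W) = 2 + (5*W + 6) = 2 + (6 + 5*W) = 8 + 5*W)
(S(x(-5)) + (-216 - 573))*(-240/466 + (11 + 13*(-4))/(-240 - 50)) = ((8 + 5*7) + (-216 - 573))*(-240/466 + (11 + 13*(-4))/(-240 - 50)) = ((8 + 35) - 789)*(-240*1/466 + (11 - 52)/(-290)) = (43 - 789)*(-120/233 - 41*(-1/290)) = -746*(-120/233 + 41/290) = -746*(-25247/67570) = 9417131/33785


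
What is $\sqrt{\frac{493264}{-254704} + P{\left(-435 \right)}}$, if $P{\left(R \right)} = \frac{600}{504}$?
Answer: $\frac{i \sqrt{83385536766}}{334299} \approx 0.86379 i$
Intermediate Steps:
$P{\left(R \right)} = \frac{25}{21}$ ($P{\left(R \right)} = 600 \cdot \frac{1}{504} = \frac{25}{21}$)
$\sqrt{\frac{493264}{-254704} + P{\left(-435 \right)}} = \sqrt{\frac{493264}{-254704} + \frac{25}{21}} = \sqrt{493264 \left(- \frac{1}{254704}\right) + \frac{25}{21}} = \sqrt{- \frac{30829}{15919} + \frac{25}{21}} = \sqrt{- \frac{249434}{334299}} = \frac{i \sqrt{83385536766}}{334299}$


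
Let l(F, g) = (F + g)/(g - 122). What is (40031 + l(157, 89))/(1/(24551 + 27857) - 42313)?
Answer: -7691031224/8130978911 ≈ -0.94589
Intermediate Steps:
l(F, g) = (F + g)/(-122 + g)
(40031 + l(157, 89))/(1/(24551 + 27857) - 42313) = (40031 + (157 + 89)/(-122 + 89))/(1/(24551 + 27857) - 42313) = (40031 + 246/(-33))/(1/52408 - 42313) = (40031 - 1/33*246)/(1/52408 - 42313) = (40031 - 82/11)/(-2217539703/52408) = (440259/11)*(-52408/2217539703) = -7691031224/8130978911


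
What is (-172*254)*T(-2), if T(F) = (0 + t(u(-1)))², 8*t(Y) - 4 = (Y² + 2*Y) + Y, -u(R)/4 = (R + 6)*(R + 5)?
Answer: -25936265882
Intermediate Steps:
u(R) = -4*(5 + R)*(6 + R) (u(R) = -4*(R + 6)*(R + 5) = -4*(6 + R)*(5 + R) = -4*(5 + R)*(6 + R))
t(Y) = ½ + Y²/8 + 3*Y/8 (t(Y) = ½ + ((Y² + 2*Y) + Y)/8 = ½ + (Y² + 3*Y)/8 = ½ + (Y²/8 + 3*Y/8) = ½ + Y²/8 + 3*Y/8)
T(F) = 2374681/4 (T(F) = (0 + (½ + (-120 - 44*(-1) - 4*(-1)²)²/8 + 3*(-120 - 44*(-1) - 4*(-1)²)/8))² = (0 + (½ + (-120 + 44 - 4*1)²/8 + 3*(-120 + 44 - 4*1)/8))² = (0 + (½ + (-120 + 44 - 4)²/8 + 3*(-120 + 44 - 4)/8))² = (0 + (½ + (⅛)*(-80)² + (3/8)*(-80)))² = (0 + (½ + (⅛)*6400 - 30))² = (0 + (½ + 800 - 30))² = (0 + 1541/2)² = (1541/2)² = 2374681/4)
(-172*254)*T(-2) = -172*254*(2374681/4) = -43688*2374681/4 = -25936265882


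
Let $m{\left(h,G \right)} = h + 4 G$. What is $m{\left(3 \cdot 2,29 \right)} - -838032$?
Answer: $838154$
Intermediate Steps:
$m{\left(3 \cdot 2,29 \right)} - -838032 = \left(3 \cdot 2 + 4 \cdot 29\right) - -838032 = \left(6 + 116\right) + 838032 = 122 + 838032 = 838154$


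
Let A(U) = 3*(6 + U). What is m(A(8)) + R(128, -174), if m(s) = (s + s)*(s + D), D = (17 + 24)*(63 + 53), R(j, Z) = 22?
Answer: 403054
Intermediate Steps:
A(U) = 18 + 3*U
D = 4756 (D = 41*116 = 4756)
m(s) = 2*s*(4756 + s) (m(s) = (s + s)*(s + 4756) = (2*s)*(4756 + s) = 2*s*(4756 + s))
m(A(8)) + R(128, -174) = 2*(18 + 3*8)*(4756 + (18 + 3*8)) + 22 = 2*(18 + 24)*(4756 + (18 + 24)) + 22 = 2*42*(4756 + 42) + 22 = 2*42*4798 + 22 = 403032 + 22 = 403054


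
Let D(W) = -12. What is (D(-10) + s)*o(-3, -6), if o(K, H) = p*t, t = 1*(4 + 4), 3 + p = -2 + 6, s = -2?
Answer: -112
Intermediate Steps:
p = 1 (p = -3 + (-2 + 6) = -3 + 4 = 1)
t = 8 (t = 1*8 = 8)
o(K, H) = 8 (o(K, H) = 1*8 = 8)
(D(-10) + s)*o(-3, -6) = (-12 - 2)*8 = -14*8 = -112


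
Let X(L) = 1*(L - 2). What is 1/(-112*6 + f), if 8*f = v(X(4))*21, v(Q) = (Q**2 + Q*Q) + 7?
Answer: -8/5061 ≈ -0.0015807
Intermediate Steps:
X(L) = -2 + L (X(L) = 1*(-2 + L) = -2 + L)
v(Q) = 7 + 2*Q**2 (v(Q) = (Q**2 + Q**2) + 7 = 2*Q**2 + 7 = 7 + 2*Q**2)
f = 315/8 (f = ((7 + 2*(-2 + 4)**2)*21)/8 = ((7 + 2*2**2)*21)/8 = ((7 + 2*4)*21)/8 = ((7 + 8)*21)/8 = (15*21)/8 = (1/8)*315 = 315/8 ≈ 39.375)
1/(-112*6 + f) = 1/(-112*6 + 315/8) = 1/(-672 + 315/8) = 1/(-5061/8) = -8/5061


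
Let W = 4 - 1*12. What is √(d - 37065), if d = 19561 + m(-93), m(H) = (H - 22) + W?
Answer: I*√17627 ≈ 132.77*I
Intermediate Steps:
W = -8 (W = 4 - 12 = -8)
m(H) = -30 + H (m(H) = (H - 22) - 8 = (-22 + H) - 8 = -30 + H)
d = 19438 (d = 19561 + (-30 - 93) = 19561 - 123 = 19438)
√(d - 37065) = √(19438 - 37065) = √(-17627) = I*√17627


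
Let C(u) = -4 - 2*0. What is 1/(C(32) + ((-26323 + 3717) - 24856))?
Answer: -1/47466 ≈ -2.1068e-5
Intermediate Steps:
C(u) = -4 (C(u) = -4 + 0 = -4)
1/(C(32) + ((-26323 + 3717) - 24856)) = 1/(-4 + ((-26323 + 3717) - 24856)) = 1/(-4 + (-22606 - 24856)) = 1/(-4 - 47462) = 1/(-47466) = -1/47466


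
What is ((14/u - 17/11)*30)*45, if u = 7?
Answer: 6750/11 ≈ 613.64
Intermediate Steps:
((14/u - 17/11)*30)*45 = ((14/7 - 17/11)*30)*45 = ((14*(1/7) - 17*1/11)*30)*45 = ((2 - 17/11)*30)*45 = ((5/11)*30)*45 = (150/11)*45 = 6750/11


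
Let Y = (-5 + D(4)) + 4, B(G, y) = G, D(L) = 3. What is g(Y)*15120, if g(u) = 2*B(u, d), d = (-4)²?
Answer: 60480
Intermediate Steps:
d = 16
Y = 2 (Y = (-5 + 3) + 4 = -2 + 4 = 2)
g(u) = 2*u
g(Y)*15120 = (2*2)*15120 = 4*15120 = 60480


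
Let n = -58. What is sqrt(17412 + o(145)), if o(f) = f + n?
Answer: sqrt(17499) ≈ 132.28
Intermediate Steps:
o(f) = -58 + f (o(f) = f - 58 = -58 + f)
sqrt(17412 + o(145)) = sqrt(17412 + (-58 + 145)) = sqrt(17412 + 87) = sqrt(17499)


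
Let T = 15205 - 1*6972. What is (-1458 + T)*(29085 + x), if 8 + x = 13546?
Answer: 288770825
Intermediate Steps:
x = 13538 (x = -8 + 13546 = 13538)
T = 8233 (T = 15205 - 6972 = 8233)
(-1458 + T)*(29085 + x) = (-1458 + 8233)*(29085 + 13538) = 6775*42623 = 288770825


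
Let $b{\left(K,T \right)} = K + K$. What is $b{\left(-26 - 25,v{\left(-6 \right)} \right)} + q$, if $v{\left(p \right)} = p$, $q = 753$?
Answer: $651$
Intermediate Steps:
$b{\left(K,T \right)} = 2 K$
$b{\left(-26 - 25,v{\left(-6 \right)} \right)} + q = 2 \left(-26 - 25\right) + 753 = 2 \left(-51\right) + 753 = -102 + 753 = 651$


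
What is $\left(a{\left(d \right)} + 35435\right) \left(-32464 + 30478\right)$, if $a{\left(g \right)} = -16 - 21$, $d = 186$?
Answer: $-70300428$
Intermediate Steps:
$a{\left(g \right)} = -37$
$\left(a{\left(d \right)} + 35435\right) \left(-32464 + 30478\right) = \left(-37 + 35435\right) \left(-32464 + 30478\right) = 35398 \left(-1986\right) = -70300428$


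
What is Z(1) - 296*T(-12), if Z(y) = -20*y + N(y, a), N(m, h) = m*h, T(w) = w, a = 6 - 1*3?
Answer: 3535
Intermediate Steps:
a = 3 (a = 6 - 3 = 3)
N(m, h) = h*m
Z(y) = -17*y (Z(y) = -20*y + 3*y = -17*y)
Z(1) - 296*T(-12) = -17*1 - 296*(-12) = -17 + 3552 = 3535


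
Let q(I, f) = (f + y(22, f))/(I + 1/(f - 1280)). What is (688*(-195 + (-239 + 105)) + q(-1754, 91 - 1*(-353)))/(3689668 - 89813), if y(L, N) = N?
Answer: -331910865808/5278629379975 ≈ -0.062878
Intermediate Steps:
q(I, f) = 2*f/(I + 1/(-1280 + f)) (q(I, f) = (f + f)/(I + 1/(f - 1280)) = (2*f)/(I + 1/(-1280 + f)) = 2*f/(I + 1/(-1280 + f)))
(688*(-195 + (-239 + 105)) + q(-1754, 91 - 1*(-353)))/(3689668 - 89813) = (688*(-195 + (-239 + 105)) + 2*(91 - 1*(-353))*(-1280 + (91 - 1*(-353)))/(1 - 1280*(-1754) - 1754*(91 - 1*(-353))))/(3689668 - 89813) = (688*(-195 - 134) + 2*(91 + 353)*(-1280 + (91 + 353))/(1 + 2245120 - 1754*(91 + 353)))/3599855 = (688*(-329) + 2*444*(-1280 + 444)/(1 + 2245120 - 1754*444))*(1/3599855) = (-226352 + 2*444*(-836)/(1 + 2245120 - 778776))*(1/3599855) = (-226352 + 2*444*(-836)/1466345)*(1/3599855) = (-226352 + 2*444*(1/1466345)*(-836))*(1/3599855) = (-226352 - 742368/1466345)*(1/3599855) = -331910865808/1466345*1/3599855 = -331910865808/5278629379975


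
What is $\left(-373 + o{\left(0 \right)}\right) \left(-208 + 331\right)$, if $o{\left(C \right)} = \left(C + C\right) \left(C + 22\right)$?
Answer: $-45879$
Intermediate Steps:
$o{\left(C \right)} = 2 C \left(22 + C\right)$
$\left(-373 + o{\left(0 \right)}\right) \left(-208 + 331\right) = \left(-373 + 2 \cdot 0 \left(22 + 0\right)\right) \left(-208 + 331\right) = \left(-373 + 2 \cdot 0 \cdot 22\right) 123 = \left(-373 + 0\right) 123 = \left(-373\right) 123 = -45879$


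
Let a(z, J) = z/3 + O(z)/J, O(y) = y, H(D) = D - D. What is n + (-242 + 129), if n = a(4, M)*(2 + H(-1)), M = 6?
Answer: -109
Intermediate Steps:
H(D) = 0
a(z, J) = z/3 + z/J
n = 4 (n = ((⅓)*4 + 4/6)*(2 + 0) = (4/3 + 4*(⅙))*2 = (4/3 + ⅔)*2 = 2*2 = 4)
n + (-242 + 129) = 4 + (-242 + 129) = 4 - 113 = -109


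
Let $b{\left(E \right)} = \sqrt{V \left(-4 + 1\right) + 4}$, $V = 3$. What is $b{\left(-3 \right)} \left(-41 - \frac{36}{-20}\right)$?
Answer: $- \frac{196 i \sqrt{5}}{5} \approx - 87.654 i$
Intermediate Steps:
$b{\left(E \right)} = i \sqrt{5}$ ($b{\left(E \right)} = \sqrt{3 \left(-4 + 1\right) + 4} = \sqrt{3 \left(-3\right) + 4} = \sqrt{-9 + 4} = \sqrt{-5} = i \sqrt{5}$)
$b{\left(-3 \right)} \left(-41 - \frac{36}{-20}\right) = i \sqrt{5} \left(-41 - \frac{36}{-20}\right) = i \sqrt{5} \left(-41 - - \frac{9}{5}\right) = i \sqrt{5} \left(-41 + \frac{9}{5}\right) = i \sqrt{5} \left(- \frac{196}{5}\right) = - \frac{196 i \sqrt{5}}{5}$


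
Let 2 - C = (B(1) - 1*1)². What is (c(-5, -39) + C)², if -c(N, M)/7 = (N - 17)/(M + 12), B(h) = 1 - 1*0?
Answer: 10000/729 ≈ 13.717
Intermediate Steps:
B(h) = 1 (B(h) = 1 + 0 = 1)
c(N, M) = -7*(-17 + N)/(12 + M) (c(N, M) = -7*(N - 17)/(M + 12) = -7*(-17 + N)/(12 + M))
C = 2 (C = 2 - (1 - 1*1)² = 2 - (1 - 1)² = 2 - 1*0² = 2 - 1*0 = 2 + 0 = 2)
(c(-5, -39) + C)² = (7*(17 - 1*(-5))/(12 - 39) + 2)² = (7*(17 + 5)/(-27) + 2)² = (7*(-1/27)*22 + 2)² = (-154/27 + 2)² = (-100/27)² = 10000/729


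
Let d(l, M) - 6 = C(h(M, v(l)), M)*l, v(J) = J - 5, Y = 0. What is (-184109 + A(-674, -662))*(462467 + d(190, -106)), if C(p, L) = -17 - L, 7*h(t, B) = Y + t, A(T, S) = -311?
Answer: -88407812860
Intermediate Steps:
v(J) = -5 + J
h(t, B) = t/7 (h(t, B) = (0 + t)/7 = t/7)
d(l, M) = 6 + l*(-17 - M) (d(l, M) = 6 + (-17 - M)*l = 6 + l*(-17 - M))
(-184109 + A(-674, -662))*(462467 + d(190, -106)) = (-184109 - 311)*(462467 + (6 - 1*190*(17 - 106))) = -184420*(462467 + (6 - 1*190*(-89))) = -184420*(462467 + (6 + 16910)) = -184420*(462467 + 16916) = -184420*479383 = -88407812860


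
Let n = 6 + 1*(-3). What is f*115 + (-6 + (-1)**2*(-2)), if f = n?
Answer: 337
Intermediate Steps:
n = 3 (n = 6 - 3 = 3)
f = 3
f*115 + (-6 + (-1)**2*(-2)) = 3*115 + (-6 + (-1)**2*(-2)) = 345 + (-6 + 1*(-2)) = 345 + (-6 - 2) = 345 - 8 = 337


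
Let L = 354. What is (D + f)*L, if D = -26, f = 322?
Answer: 104784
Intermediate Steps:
(D + f)*L = (-26 + 322)*354 = 296*354 = 104784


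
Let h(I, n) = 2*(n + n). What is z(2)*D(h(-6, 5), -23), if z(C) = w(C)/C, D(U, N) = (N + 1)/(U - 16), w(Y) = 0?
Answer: 0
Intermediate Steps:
h(I, n) = 4*n (h(I, n) = 2*(2*n) = 4*n)
D(U, N) = (1 + N)/(-16 + U)
z(C) = 0 (z(C) = 0/C = 0)
z(2)*D(h(-6, 5), -23) = 0*((1 - 23)/(-16 + 4*5)) = 0*(-22/(-16 + 20)) = 0*(-22/4) = 0*((1/4)*(-22)) = 0*(-11/2) = 0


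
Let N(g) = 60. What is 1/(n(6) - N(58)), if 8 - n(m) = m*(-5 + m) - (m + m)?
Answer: -1/46 ≈ -0.021739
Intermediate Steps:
n(m) = 8 + 2*m - m*(-5 + m) (n(m) = 8 - (m*(-5 + m) - (m + m)) = 8 - (m*(-5 + m) - 2*m) = 8 - (-2*m + m*(-5 + m)) = 8 + (2*m - m*(-5 + m)) = 8 + 2*m - m*(-5 + m))
1/(n(6) - N(58)) = 1/((8 - 1*6² + 7*6) - 1*60) = 1/((8 - 1*36 + 42) - 60) = 1/((8 - 36 + 42) - 60) = 1/(14 - 60) = 1/(-46) = -1/46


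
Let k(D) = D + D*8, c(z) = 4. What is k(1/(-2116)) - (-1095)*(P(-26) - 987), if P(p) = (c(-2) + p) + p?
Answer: -2398115709/2116 ≈ -1.1333e+6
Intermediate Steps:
k(D) = 9*D (k(D) = D + 8*D = 9*D)
P(p) = 4 + 2*p (P(p) = (4 + p) + p = 4 + 2*p)
k(1/(-2116)) - (-1095)*(P(-26) - 987) = 9/(-2116) - (-1095)*((4 + 2*(-26)) - 987) = 9*(-1/2116) - (-1095)*((4 - 52) - 987) = -9/2116 - (-1095)*(-48 - 987) = -9/2116 - (-1095)*(-1035) = -9/2116 - 1*1133325 = -9/2116 - 1133325 = -2398115709/2116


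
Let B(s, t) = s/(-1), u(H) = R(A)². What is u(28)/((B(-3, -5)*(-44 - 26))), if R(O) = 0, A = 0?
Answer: 0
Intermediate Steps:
u(H) = 0 (u(H) = 0² = 0)
B(s, t) = -s (B(s, t) = s*(-1) = -s)
u(28)/((B(-3, -5)*(-44 - 26))) = 0/(((-1*(-3))*(-44 - 26))) = 0/((3*(-70))) = 0/(-210) = 0*(-1/210) = 0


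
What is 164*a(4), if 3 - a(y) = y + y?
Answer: -820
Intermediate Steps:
a(y) = 3 - 2*y (a(y) = 3 - (y + y) = 3 - 2*y)
164*a(4) = 164*(3 - 2*4) = 164*(3 - 8) = 164*(-5) = -820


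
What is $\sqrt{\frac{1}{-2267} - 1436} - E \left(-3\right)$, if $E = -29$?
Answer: $-87 + \frac{7 i \sqrt{150612679}}{2267} \approx -87.0 + 37.895 i$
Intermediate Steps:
$\sqrt{\frac{1}{-2267} - 1436} - E \left(-3\right) = \sqrt{\frac{1}{-2267} - 1436} - \left(-29\right) \left(-3\right) = \sqrt{- \frac{1}{2267} - 1436} - 87 = \sqrt{- \frac{3255413}{2267}} - 87 = \frac{7 i \sqrt{150612679}}{2267} - 87 = -87 + \frac{7 i \sqrt{150612679}}{2267}$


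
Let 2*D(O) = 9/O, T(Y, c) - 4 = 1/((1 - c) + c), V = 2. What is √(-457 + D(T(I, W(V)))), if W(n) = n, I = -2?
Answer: I*√45610/10 ≈ 21.357*I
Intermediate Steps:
T(Y, c) = 5 (T(Y, c) = 4 + 1/((1 - c) + c) = 4 + 1/1 = 4 + 1 = 5)
D(O) = 9/(2*O) (D(O) = (9/O)/2 = 9/(2*O))
√(-457 + D(T(I, W(V)))) = √(-457 + (9/2)/5) = √(-457 + (9/2)*(⅕)) = √(-457 + 9/10) = √(-4561/10) = I*√45610/10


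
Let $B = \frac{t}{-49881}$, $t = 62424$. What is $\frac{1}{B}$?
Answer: $- \frac{16627}{20808} \approx -0.79907$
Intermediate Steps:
$B = - \frac{20808}{16627}$ ($B = \frac{62424}{-49881} = 62424 \left(- \frac{1}{49881}\right) = - \frac{20808}{16627} \approx -1.2515$)
$\frac{1}{B} = \frac{1}{- \frac{20808}{16627}} = - \frac{16627}{20808}$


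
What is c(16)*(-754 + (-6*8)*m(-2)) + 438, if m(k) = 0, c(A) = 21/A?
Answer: -4413/8 ≈ -551.63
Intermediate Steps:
c(16)*(-754 + (-6*8)*m(-2)) + 438 = (21/16)*(-754 - 6*8*0) + 438 = (21*(1/16))*(-754 - 48*0) + 438 = 21*(-754 + 0)/16 + 438 = (21/16)*(-754) + 438 = -7917/8 + 438 = -4413/8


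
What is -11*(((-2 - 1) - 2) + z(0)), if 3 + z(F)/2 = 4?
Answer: 33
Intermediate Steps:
z(F) = 2 (z(F) = -6 + 2*4 = -6 + 8 = 2)
-11*(((-2 - 1) - 2) + z(0)) = -11*(((-2 - 1) - 2) + 2) = -11*((-3 - 2) + 2) = -11*(-5 + 2) = -11*(-3) = 33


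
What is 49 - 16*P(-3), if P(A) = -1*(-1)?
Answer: 33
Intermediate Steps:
P(A) = 1
49 - 16*P(-3) = 49 - 16*1 = 49 - 16 = 33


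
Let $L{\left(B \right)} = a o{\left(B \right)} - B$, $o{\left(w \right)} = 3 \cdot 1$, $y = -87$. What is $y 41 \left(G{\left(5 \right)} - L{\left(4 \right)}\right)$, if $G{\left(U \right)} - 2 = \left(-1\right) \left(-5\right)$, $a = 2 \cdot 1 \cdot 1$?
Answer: $-17835$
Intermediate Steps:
$o{\left(w \right)} = 3$
$a = 2$ ($a = 2 \cdot 1 = 2$)
$G{\left(U \right)} = 7$ ($G{\left(U \right)} = 2 - -5 = 2 + 5 = 7$)
$L{\left(B \right)} = 6 - B$ ($L{\left(B \right)} = 2 \cdot 3 - B = 6 - B$)
$y 41 \left(G{\left(5 \right)} - L{\left(4 \right)}\right) = \left(-87\right) 41 \left(7 - \left(6 - 4\right)\right) = - 3567 \left(7 - \left(6 - 4\right)\right) = - 3567 \left(7 - 2\right) = \left(-3567\right) 5 = -17835$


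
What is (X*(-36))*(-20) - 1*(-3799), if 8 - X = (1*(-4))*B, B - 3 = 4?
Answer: 29719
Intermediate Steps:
B = 7 (B = 3 + 4 = 7)
X = 36 (X = 8 - 1*(-4)*7 = 8 - (-4)*7 = 8 - 1*(-28) = 8 + 28 = 36)
(X*(-36))*(-20) - 1*(-3799) = (36*(-36))*(-20) - 1*(-3799) = -1296*(-20) + 3799 = 25920 + 3799 = 29719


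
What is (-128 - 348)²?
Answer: 226576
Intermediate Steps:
(-128 - 348)² = (-476)² = 226576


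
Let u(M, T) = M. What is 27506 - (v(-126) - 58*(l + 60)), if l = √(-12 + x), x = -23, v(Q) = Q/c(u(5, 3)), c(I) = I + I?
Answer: 154993/5 + 58*I*√35 ≈ 30999.0 + 343.13*I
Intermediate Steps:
c(I) = 2*I
v(Q) = Q/10 (v(Q) = Q/((2*5)) = Q/10)
l = I*√35 (l = √(-12 - 23) = √(-35) = I*√35 ≈ 5.9161*I)
27506 - (v(-126) - 58*(l + 60)) = 27506 - ((⅒)*(-126) - 58*(I*√35 + 60)) = 27506 - (-63/5 - 58*(60 + I*√35)) = 27506 - (-63/5 + (-3480 - 58*I*√35)) = 27506 - (-17463/5 - 58*I*√35) = 27506 + (17463/5 + 58*I*√35) = 154993/5 + 58*I*√35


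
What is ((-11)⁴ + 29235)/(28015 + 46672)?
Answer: 43876/74687 ≈ 0.58747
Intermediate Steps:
((-11)⁴ + 29235)/(28015 + 46672) = (14641 + 29235)/74687 = 43876*(1/74687) = 43876/74687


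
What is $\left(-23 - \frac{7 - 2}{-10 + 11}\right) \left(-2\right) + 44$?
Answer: $100$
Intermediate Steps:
$\left(-23 - \frac{7 - 2}{-10 + 11}\right) \left(-2\right) + 44 = \left(-23 - \frac{5}{1}\right) \left(-2\right) + 44 = \left(-23 - 5 \cdot 1\right) \left(-2\right) + 44 = \left(-23 - 5\right) \left(-2\right) + 44 = \left(-28\right) \left(-2\right) + 44 = 56 + 44 = 100$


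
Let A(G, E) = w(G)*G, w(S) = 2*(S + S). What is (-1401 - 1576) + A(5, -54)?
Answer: -2877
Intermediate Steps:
w(S) = 4*S (w(S) = 2*(2*S) = 4*S)
A(G, E) = 4*G**2 (A(G, E) = (4*G)*G = 4*G**2)
(-1401 - 1576) + A(5, -54) = (-1401 - 1576) + 4*5**2 = -2977 + 4*25 = -2977 + 100 = -2877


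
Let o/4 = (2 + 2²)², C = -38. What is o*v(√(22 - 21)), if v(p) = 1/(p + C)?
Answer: -144/37 ≈ -3.8919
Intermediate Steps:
v(p) = 1/(-38 + p) (v(p) = 1/(p - 38) = 1/(-38 + p))
o = 144 (o = 4*(2 + 2²)² = 4*(2 + 4)² = 4*6² = 4*36 = 144)
o*v(√(22 - 21)) = 144/(-38 + √(22 - 21)) = 144/(-38 + √1) = 144/(-38 + 1) = 144/(-37) = 144*(-1/37) = -144/37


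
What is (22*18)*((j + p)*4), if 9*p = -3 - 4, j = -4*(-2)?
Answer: 11440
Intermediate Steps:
j = 8
p = -7/9 (p = (-3 - 4)/9 = (⅑)*(-7) = -7/9 ≈ -0.77778)
(22*18)*((j + p)*4) = (22*18)*((8 - 7/9)*4) = 396*((65/9)*4) = 396*(260/9) = 11440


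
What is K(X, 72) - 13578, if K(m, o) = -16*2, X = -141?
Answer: -13610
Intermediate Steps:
K(m, o) = -32
K(X, 72) - 13578 = -32 - 13578 = -13610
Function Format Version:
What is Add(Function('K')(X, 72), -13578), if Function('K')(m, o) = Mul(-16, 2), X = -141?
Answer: -13610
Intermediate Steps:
Function('K')(m, o) = -32
Add(Function('K')(X, 72), -13578) = Add(-32, -13578) = -13610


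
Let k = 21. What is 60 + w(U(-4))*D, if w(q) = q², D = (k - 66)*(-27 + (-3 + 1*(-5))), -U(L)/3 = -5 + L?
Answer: 1148235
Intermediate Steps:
U(L) = 15 - 3*L (U(L) = -3*(-5 + L) = 15 - 3*L)
D = 1575 (D = (21 - 66)*(-27 + (-3 + 1*(-5))) = -45*(-27 + (-3 - 5)) = -45*(-27 - 8) = -45*(-35) = 1575)
60 + w(U(-4))*D = 60 + (15 - 3*(-4))²*1575 = 60 + (15 + 12)²*1575 = 60 + 27²*1575 = 60 + 729*1575 = 60 + 1148175 = 1148235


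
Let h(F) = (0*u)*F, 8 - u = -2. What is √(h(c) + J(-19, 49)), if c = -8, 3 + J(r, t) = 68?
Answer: √65 ≈ 8.0623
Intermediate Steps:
u = 10 (u = 8 - 1*(-2) = 8 + 2 = 10)
J(r, t) = 65 (J(r, t) = -3 + 68 = 65)
h(F) = 0 (h(F) = (0*10)*F = 0*F = 0)
√(h(c) + J(-19, 49)) = √(0 + 65) = √65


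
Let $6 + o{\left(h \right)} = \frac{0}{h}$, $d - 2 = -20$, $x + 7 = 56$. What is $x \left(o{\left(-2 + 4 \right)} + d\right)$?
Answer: $-1176$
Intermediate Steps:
$x = 49$ ($x = -7 + 56 = 49$)
$d = -18$ ($d = 2 - 20 = -18$)
$o{\left(h \right)} = -6$ ($o{\left(h \right)} = -6 + \frac{0}{h} = -6 + 0 = -6$)
$x \left(o{\left(-2 + 4 \right)} + d\right) = 49 \left(-6 - 18\right) = 49 \left(-24\right) = -1176$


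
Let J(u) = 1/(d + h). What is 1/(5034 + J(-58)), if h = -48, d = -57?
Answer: 105/528569 ≈ 0.00019865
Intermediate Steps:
J(u) = -1/105 (J(u) = 1/(-57 - 48) = 1/(-105) = -1/105)
1/(5034 + J(-58)) = 1/(5034 - 1/105) = 1/(528569/105) = 105/528569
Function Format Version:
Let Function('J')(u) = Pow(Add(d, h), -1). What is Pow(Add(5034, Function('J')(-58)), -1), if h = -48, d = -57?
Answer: Rational(105, 528569) ≈ 0.00019865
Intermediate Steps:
Function('J')(u) = Rational(-1, 105) (Function('J')(u) = Pow(Add(-57, -48), -1) = Pow(-105, -1) = Rational(-1, 105))
Pow(Add(5034, Function('J')(-58)), -1) = Pow(Add(5034, Rational(-1, 105)), -1) = Pow(Rational(528569, 105), -1) = Rational(105, 528569)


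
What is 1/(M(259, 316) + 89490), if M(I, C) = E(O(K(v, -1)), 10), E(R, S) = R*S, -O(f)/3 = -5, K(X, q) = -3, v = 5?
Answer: 1/89640 ≈ 1.1156e-5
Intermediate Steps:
O(f) = 15 (O(f) = -3*(-5) = 15)
M(I, C) = 150 (M(I, C) = 15*10 = 150)
1/(M(259, 316) + 89490) = 1/(150 + 89490) = 1/89640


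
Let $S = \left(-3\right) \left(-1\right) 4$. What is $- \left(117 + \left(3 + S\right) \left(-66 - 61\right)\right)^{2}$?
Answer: $-3196944$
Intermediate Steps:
$S = 12$ ($S = 3 \cdot 4 = 12$)
$- \left(117 + \left(3 + S\right) \left(-66 - 61\right)\right)^{2} = - \left(117 + \left(3 + 12\right) \left(-66 - 61\right)\right)^{2} = - \left(117 + 15 \left(-127\right)\right)^{2} = - \left(117 - 1905\right)^{2} = - \left(-1788\right)^{2} = \left(-1\right) 3196944 = -3196944$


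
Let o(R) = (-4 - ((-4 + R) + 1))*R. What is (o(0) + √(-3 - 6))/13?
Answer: 3*I/13 ≈ 0.23077*I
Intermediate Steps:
o(R) = R*(-1 - R) (o(R) = (-4 - (-3 + R))*R = (-4 + (3 - R))*R = (-1 - R)*R = R*(-1 - R))
(o(0) + √(-3 - 6))/13 = (-1*0*(1 + 0) + √(-3 - 6))/13 = (-1*0*1 + √(-9))/13 = (0 + 3*I)/13 = (3*I)/13 = 3*I/13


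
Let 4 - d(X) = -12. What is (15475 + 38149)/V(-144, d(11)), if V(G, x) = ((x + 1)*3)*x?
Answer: 6703/102 ≈ 65.716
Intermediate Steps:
d(X) = 16 (d(X) = 4 - 1*(-12) = 4 + 12 = 16)
V(G, x) = x*(3 + 3*x) (V(G, x) = ((1 + x)*3)*x = (3 + 3*x)*x = x*(3 + 3*x))
(15475 + 38149)/V(-144, d(11)) = (15475 + 38149)/((3*16*(1 + 16))) = 53624/((3*16*17)) = 53624/816 = 53624*(1/816) = 6703/102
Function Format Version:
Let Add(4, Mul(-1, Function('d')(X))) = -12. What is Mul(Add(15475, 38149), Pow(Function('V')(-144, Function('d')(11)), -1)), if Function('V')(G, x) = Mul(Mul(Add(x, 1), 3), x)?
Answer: Rational(6703, 102) ≈ 65.716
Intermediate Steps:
Function('d')(X) = 16 (Function('d')(X) = Add(4, Mul(-1, -12)) = Add(4, 12) = 16)
Function('V')(G, x) = Mul(x, Add(3, Mul(3, x))) (Function('V')(G, x) = Mul(Mul(Add(1, x), 3), x) = Mul(Add(3, Mul(3, x)), x) = Mul(x, Add(3, Mul(3, x))))
Mul(Add(15475, 38149), Pow(Function('V')(-144, Function('d')(11)), -1)) = Mul(Add(15475, 38149), Pow(Mul(3, 16, Add(1, 16)), -1)) = Mul(53624, Pow(Mul(3, 16, 17), -1)) = Mul(53624, Pow(816, -1)) = Mul(53624, Rational(1, 816)) = Rational(6703, 102)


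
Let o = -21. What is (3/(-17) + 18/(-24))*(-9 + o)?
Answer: 945/34 ≈ 27.794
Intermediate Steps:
(3/(-17) + 18/(-24))*(-9 + o) = (3/(-17) + 18/(-24))*(-9 - 21) = (3*(-1/17) + 18*(-1/24))*(-30) = (-3/17 - 3/4)*(-30) = -63/68*(-30) = 945/34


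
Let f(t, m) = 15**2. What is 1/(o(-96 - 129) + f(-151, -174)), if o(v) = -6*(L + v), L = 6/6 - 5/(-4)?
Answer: 2/3123 ≈ 0.00064041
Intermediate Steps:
L = 9/4 (L = 6*(1/6) - 5*(-1/4) = 1 + 5/4 = 9/4 ≈ 2.2500)
f(t, m) = 225
o(v) = -27/2 - 6*v (o(v) = -6*(9/4 + v) = -27/2 - 6*v)
1/(o(-96 - 129) + f(-151, -174)) = 1/((-27/2 - 6*(-96 - 129)) + 225) = 1/((-27/2 - 6*(-225)) + 225) = 1/((-27/2 + 1350) + 225) = 1/(2673/2 + 225) = 1/(3123/2) = 2/3123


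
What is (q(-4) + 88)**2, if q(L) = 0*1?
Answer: 7744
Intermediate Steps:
q(L) = 0
(q(-4) + 88)**2 = (0 + 88)**2 = 88**2 = 7744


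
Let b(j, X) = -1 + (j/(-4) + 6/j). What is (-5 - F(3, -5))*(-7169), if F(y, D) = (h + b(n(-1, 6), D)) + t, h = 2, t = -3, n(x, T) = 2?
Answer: 78859/2 ≈ 39430.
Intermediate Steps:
b(j, X) = -1 + 6/j - j/4 (b(j, X) = -1 + (j*(-¼) + 6/j) = -1 + (-j/4 + 6/j) = -1 + (6/j - j/4) = -1 + 6/j - j/4)
F(y, D) = ½ (F(y, D) = (2 + (-1 + 6/2 - ¼*2)) - 3 = (2 + (-1 + 6*(½) - ½)) - 3 = (2 + (-1 + 3 - ½)) - 3 = (2 + 3/2) - 3 = 7/2 - 3 = ½)
(-5 - F(3, -5))*(-7169) = (-5 - 1*½)*(-7169) = (-5 - ½)*(-7169) = -11/2*(-7169) = 78859/2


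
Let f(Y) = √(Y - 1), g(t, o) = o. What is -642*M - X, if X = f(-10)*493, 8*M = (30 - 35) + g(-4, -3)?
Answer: 642 - 493*I*√11 ≈ 642.0 - 1635.1*I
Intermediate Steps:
M = -1 (M = ((30 - 35) - 3)/8 = (-5 - 3)/8 = (⅛)*(-8) = -1)
f(Y) = √(-1 + Y)
X = 493*I*√11 (X = √(-1 - 10)*493 = √(-11)*493 = (I*√11)*493 = 493*I*√11 ≈ 1635.1*I)
-642*M - X = -642*(-1) - 493*I*√11 = 642 - 493*I*√11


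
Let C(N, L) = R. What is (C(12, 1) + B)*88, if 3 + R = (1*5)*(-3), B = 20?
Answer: 176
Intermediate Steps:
R = -18 (R = -3 + (1*5)*(-3) = -3 + 5*(-3) = -3 - 15 = -18)
C(N, L) = -18
(C(12, 1) + B)*88 = (-18 + 20)*88 = 2*88 = 176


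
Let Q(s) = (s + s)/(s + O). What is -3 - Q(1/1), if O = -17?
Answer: -23/8 ≈ -2.8750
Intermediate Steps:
Q(s) = 2*s/(-17 + s) (Q(s) = (s + s)/(s - 17) = (2*s)/(-17 + s) = 2*s/(-17 + s))
-3 - Q(1/1) = -3 - 2/(1*(-17 + 1/1)) = -3 - 2/(-17 + 1) = -3 - 2/(-16) = -3 - 2*(-1)/16 = -3 - 1*(-⅛) = -3 + ⅛ = -23/8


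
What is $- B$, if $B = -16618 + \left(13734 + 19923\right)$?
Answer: $-17039$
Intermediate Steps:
$B = 17039$ ($B = -16618 + 33657 = 17039$)
$- B = \left(-1\right) 17039 = -17039$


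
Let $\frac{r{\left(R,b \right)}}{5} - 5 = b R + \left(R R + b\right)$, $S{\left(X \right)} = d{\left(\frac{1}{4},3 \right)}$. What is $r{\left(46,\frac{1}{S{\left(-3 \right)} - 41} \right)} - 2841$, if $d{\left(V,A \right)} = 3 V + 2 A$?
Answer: $\frac{1062728}{137} \approx 7757.1$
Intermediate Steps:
$d{\left(V,A \right)} = 2 A + 3 V$
$S{\left(X \right)} = \frac{27}{4}$ ($S{\left(X \right)} = 2 \cdot 3 + \frac{3}{4} = 6 + 3 \cdot \frac{1}{4} = 6 + \frac{3}{4} = \frac{27}{4}$)
$r{\left(R,b \right)} = 25 + 5 b + 5 R^{2} + 5 R b$ ($r{\left(R,b \right)} = 25 + 5 \left(b R + \left(R R + b\right)\right) = 25 + 5 \left(R b + \left(R^{2} + b\right)\right) = 25 + 5 \left(R b + \left(b + R^{2}\right)\right) = 25 + 5 \left(b + R^{2} + R b\right) = 25 + \left(5 b + 5 R^{2} + 5 R b\right) = 25 + 5 b + 5 R^{2} + 5 R b$)
$r{\left(46,\frac{1}{S{\left(-3 \right)} - 41} \right)} - 2841 = \left(25 + \frac{5}{\frac{27}{4} - 41} + 5 \cdot 46^{2} + 5 \cdot 46 \frac{1}{\frac{27}{4} - 41}\right) - 2841 = \left(25 + \frac{5}{- \frac{137}{4}} + 5 \cdot 2116 + 5 \cdot 46 \frac{1}{- \frac{137}{4}}\right) - 2841 = \left(25 + 5 \left(- \frac{4}{137}\right) + 10580 + 5 \cdot 46 \left(- \frac{4}{137}\right)\right) - 2841 = \left(25 - \frac{20}{137} + 10580 - \frac{920}{137}\right) - 2841 = \frac{1451945}{137} - 2841 = \frac{1062728}{137}$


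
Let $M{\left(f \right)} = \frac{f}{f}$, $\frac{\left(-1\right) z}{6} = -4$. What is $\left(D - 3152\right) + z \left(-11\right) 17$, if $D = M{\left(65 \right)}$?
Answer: $-7639$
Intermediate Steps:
$z = 24$ ($z = \left(-6\right) \left(-4\right) = 24$)
$M{\left(f \right)} = 1$
$D = 1$
$\left(D - 3152\right) + z \left(-11\right) 17 = \left(1 - 3152\right) + 24 \left(-11\right) 17 = -3151 - 4488 = -7639$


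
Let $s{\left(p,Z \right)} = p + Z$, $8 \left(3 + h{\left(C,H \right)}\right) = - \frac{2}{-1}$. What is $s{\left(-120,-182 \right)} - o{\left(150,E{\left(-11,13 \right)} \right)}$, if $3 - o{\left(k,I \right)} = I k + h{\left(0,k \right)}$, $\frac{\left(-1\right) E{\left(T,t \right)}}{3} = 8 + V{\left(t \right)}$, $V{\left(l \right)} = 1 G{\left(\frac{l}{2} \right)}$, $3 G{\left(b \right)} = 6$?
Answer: $- \frac{19231}{4} \approx -4807.8$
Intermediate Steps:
$G{\left(b \right)} = 2$ ($G{\left(b \right)} = \frac{1}{3} \cdot 6 = 2$)
$V{\left(l \right)} = 2$ ($V{\left(l \right)} = 1 \cdot 2 = 2$)
$h{\left(C,H \right)} = - \frac{11}{4}$ ($h{\left(C,H \right)} = -3 + \frac{\left(-2\right) \frac{1}{-1}}{8} = -3 + \frac{\left(-2\right) \left(-1\right)}{8} = -3 + \frac{1}{8} \cdot 2 = -3 + \frac{1}{4} = - \frac{11}{4}$)
$s{\left(p,Z \right)} = Z + p$
$E{\left(T,t \right)} = -30$ ($E{\left(T,t \right)} = - 3 \left(8 + 2\right) = \left(-3\right) 10 = -30$)
$o{\left(k,I \right)} = \frac{23}{4} - I k$ ($o{\left(k,I \right)} = 3 - \left(I k - \frac{11}{4}\right) = 3 - \left(- \frac{11}{4} + I k\right) = \frac{23}{4} - I k$)
$s{\left(-120,-182 \right)} - o{\left(150,E{\left(-11,13 \right)} \right)} = \left(-182 - 120\right) - \left(\frac{23}{4} - \left(-30\right) 150\right) = -302 - \left(\frac{23}{4} + 4500\right) = -302 - \frac{18023}{4} = - \frac{19231}{4}$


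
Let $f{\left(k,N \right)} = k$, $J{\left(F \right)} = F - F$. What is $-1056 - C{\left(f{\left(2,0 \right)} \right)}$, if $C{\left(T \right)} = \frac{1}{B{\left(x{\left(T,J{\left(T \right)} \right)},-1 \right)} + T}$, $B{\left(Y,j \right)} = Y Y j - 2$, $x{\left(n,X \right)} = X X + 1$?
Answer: $-1055$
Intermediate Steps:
$J{\left(F \right)} = 0$
$x{\left(n,X \right)} = 1 + X^{2}$ ($x{\left(n,X \right)} = X^{2} + 1 = 1 + X^{2}$)
$B{\left(Y,j \right)} = -2 + j Y^{2}$ ($B{\left(Y,j \right)} = Y^{2} j - 2 = j Y^{2} - 2 = -2 + j Y^{2}$)
$C{\left(T \right)} = \frac{1}{-3 + T}$ ($C{\left(T \right)} = \frac{1}{\left(-2 - \left(1 + 0^{2}\right)^{2}\right) + T} = \frac{1}{\left(-2 - \left(1 + 0\right)^{2}\right) + T} = \frac{1}{\left(-2 - 1^{2}\right) + T} = \frac{1}{\left(-2 - 1\right) + T} = \frac{1}{-3 + T}$)
$-1056 - C{\left(f{\left(2,0 \right)} \right)} = -1056 - \frac{1}{-3 + 2} = -1056 - \frac{1}{-1} = -1056 - -1 = -1056 + 1 = -1055$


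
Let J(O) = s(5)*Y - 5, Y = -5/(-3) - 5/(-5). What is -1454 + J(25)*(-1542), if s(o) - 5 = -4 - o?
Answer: 22704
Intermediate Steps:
s(o) = 1 - o (s(o) = 5 + (-4 - o) = 1 - o)
Y = 8/3 (Y = -5*(-⅓) - 5*(-⅕) = 5/3 + 1 = 8/3 ≈ 2.6667)
J(O) = -47/3 (J(O) = (1 - 1*5)*(8/3) - 5 = (1 - 5)*(8/3) - 5 = -4*8/3 - 5 = -32/3 - 5 = -47/3)
-1454 + J(25)*(-1542) = -1454 - 47/3*(-1542) = -1454 + 24158 = 22704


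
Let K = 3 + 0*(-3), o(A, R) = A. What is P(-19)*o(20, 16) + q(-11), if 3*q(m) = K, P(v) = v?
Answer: -379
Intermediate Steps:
K = 3 (K = 3 + 0 = 3)
q(m) = 1 (q(m) = (⅓)*3 = 1)
P(-19)*o(20, 16) + q(-11) = -19*20 + 1 = -380 + 1 = -379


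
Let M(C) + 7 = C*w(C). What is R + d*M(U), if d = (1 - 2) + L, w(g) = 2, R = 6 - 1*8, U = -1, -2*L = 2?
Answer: 16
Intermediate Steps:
L = -1 (L = -1/2*2 = -1)
R = -2 (R = 6 - 8 = -2)
M(C) = -7 + 2*C (M(C) = -7 + C*2 = -7 + 2*C)
d = -2 (d = (1 - 2) - 1 = -1 - 1 = -2)
R + d*M(U) = -2 - 2*(-7 + 2*(-1)) = -2 - 2*(-7 - 2) = -2 - 2*(-9) = -2 + 18 = 16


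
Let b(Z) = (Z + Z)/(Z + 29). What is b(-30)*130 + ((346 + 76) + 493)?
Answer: 8715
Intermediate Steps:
b(Z) = 2*Z/(29 + Z) (b(Z) = (2*Z)/(29 + Z) = 2*Z/(29 + Z))
b(-30)*130 + ((346 + 76) + 493) = (2*(-30)/(29 - 30))*130 + ((346 + 76) + 493) = (2*(-30)/(-1))*130 + (422 + 493) = (2*(-30)*(-1))*130 + 915 = 60*130 + 915 = 7800 + 915 = 8715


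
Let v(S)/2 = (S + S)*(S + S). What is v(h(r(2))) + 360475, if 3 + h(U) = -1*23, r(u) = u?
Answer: 365883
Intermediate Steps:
h(U) = -26 (h(U) = -3 - 1*23 = -3 - 23 = -26)
v(S) = 8*S**2 (v(S) = 2*((S + S)*(S + S)) = 2*((2*S)*(2*S)) = 2*(4*S**2) = 8*S**2)
v(h(r(2))) + 360475 = 8*(-26)**2 + 360475 = 8*676 + 360475 = 5408 + 360475 = 365883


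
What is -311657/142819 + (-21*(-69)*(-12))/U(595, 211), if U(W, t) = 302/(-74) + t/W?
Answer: 9107515219769/1952764187 ≈ 4663.9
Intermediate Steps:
U(W, t) = -151/37 + t/W (U(W, t) = 302*(-1/74) + t/W = -151/37 + t/W)
-311657/142819 + (-21*(-69)*(-12))/U(595, 211) = -311657/142819 + (-21*(-69)*(-12))/(-151/37 + 211/595) = -311657*1/142819 + (1449*(-12))/(-151/37 + 211*(1/595)) = -311657/142819 - 17388/(-151/37 + 211/595) = -311657/142819 - 17388/(-82038/22015) = -311657/142819 - 17388*(-22015/82038) = -311657/142819 + 63799470/13673 = 9107515219769/1952764187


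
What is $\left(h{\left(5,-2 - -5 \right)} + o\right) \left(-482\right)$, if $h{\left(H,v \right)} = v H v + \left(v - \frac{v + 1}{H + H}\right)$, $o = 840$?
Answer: $- \frac{2139116}{5} \approx -4.2782 \cdot 10^{5}$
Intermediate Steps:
$h{\left(H,v \right)} = v + H v^{2} - \frac{1 + v}{2 H}$ ($h{\left(H,v \right)} = H v v + \left(v - \frac{1 + v}{2 H}\right) = H v^{2} - \left(- v + \left(1 + v\right) \frac{1}{2 H}\right) = H v^{2} + \left(v - \frac{1 + v}{2 H}\right) = v + H v^{2} - \frac{1 + v}{2 H}$)
$\left(h{\left(5,-2 - -5 \right)} + o\right) \left(-482\right) = \left(\frac{-1 - \left(-2 - -5\right) + 2 \cdot 5 \left(-2 - -5\right) \left(1 + 5 \left(-2 - -5\right)\right)}{2 \cdot 5} + 840\right) \left(-482\right) = \left(\frac{1}{2} \cdot \frac{1}{5} \left(-1 - \left(-2 + 5\right) + 2 \cdot 5 \left(-2 + 5\right) \left(1 + 5 \left(-2 + 5\right)\right)\right) + 840\right) \left(-482\right) = \left(\frac{1}{2} \cdot \frac{1}{5} \left(-1 - 3 + 2 \cdot 5 \cdot 3 \left(1 + 5 \cdot 3\right)\right) + 840\right) \left(-482\right) = \left(\frac{1}{2} \cdot \frac{1}{5} \left(-1 - 3 + 2 \cdot 5 \cdot 3 \left(1 + 15\right)\right) + 840\right) \left(-482\right) = \left(\frac{1}{2} \cdot \frac{1}{5} \left(-1 - 3 + 2 \cdot 5 \cdot 3 \cdot 16\right) + 840\right) \left(-482\right) = \left(\frac{1}{2} \cdot \frac{1}{5} \left(-1 - 3 + 480\right) + 840\right) \left(-482\right) = \left(\frac{1}{2} \cdot \frac{1}{5} \cdot 476 + 840\right) \left(-482\right) = \left(\frac{238}{5} + 840\right) \left(-482\right) = \frac{4438}{5} \left(-482\right) = - \frac{2139116}{5}$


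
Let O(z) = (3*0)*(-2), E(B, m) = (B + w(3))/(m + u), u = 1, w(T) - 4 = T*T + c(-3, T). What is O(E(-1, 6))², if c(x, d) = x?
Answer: 0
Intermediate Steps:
w(T) = 1 + T² (w(T) = 4 + (T*T - 3) = 4 + (T² - 3) = 4 + (-3 + T²) = 1 + T²)
E(B, m) = (10 + B)/(1 + m) (E(B, m) = (B + (1 + 3²))/(m + 1) = (B + (1 + 9))/(1 + m) = (B + 10)/(1 + m) = (10 + B)/(1 + m))
O(z) = 0 (O(z) = 0*(-2) = 0)
O(E(-1, 6))² = 0² = 0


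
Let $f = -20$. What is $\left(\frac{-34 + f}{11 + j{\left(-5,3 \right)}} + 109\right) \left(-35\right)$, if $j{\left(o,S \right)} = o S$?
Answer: $- \frac{8575}{2} \approx -4287.5$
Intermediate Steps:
$j{\left(o,S \right)} = S o$
$\left(\frac{-34 + f}{11 + j{\left(-5,3 \right)}} + 109\right) \left(-35\right) = \left(\frac{-34 - 20}{11 + 3 \left(-5\right)} + 109\right) \left(-35\right) = \left(- \frac{54}{11 - 15} + 109\right) \left(-35\right) = \left(- \frac{54}{-4} + 109\right) \left(-35\right) = \left(\left(-54\right) \left(- \frac{1}{4}\right) + 109\right) \left(-35\right) = \left(\frac{27}{2} + 109\right) \left(-35\right) = \frac{245}{2} \left(-35\right) = - \frac{8575}{2}$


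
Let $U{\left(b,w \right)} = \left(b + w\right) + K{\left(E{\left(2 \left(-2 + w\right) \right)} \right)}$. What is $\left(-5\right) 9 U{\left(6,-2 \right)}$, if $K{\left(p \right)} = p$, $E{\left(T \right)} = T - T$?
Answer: $-180$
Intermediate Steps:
$E{\left(T \right)} = 0$
$U{\left(b,w \right)} = b + w$ ($U{\left(b,w \right)} = \left(b + w\right) + 0 = b + w$)
$\left(-5\right) 9 U{\left(6,-2 \right)} = \left(-5\right) 9 \left(6 - 2\right) = \left(-45\right) 4 = -180$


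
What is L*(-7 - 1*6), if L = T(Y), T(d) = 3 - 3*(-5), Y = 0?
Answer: -234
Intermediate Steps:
T(d) = 18 (T(d) = 3 + 15 = 18)
L = 18
L*(-7 - 1*6) = 18*(-7 - 1*6) = 18*(-7 - 6) = 18*(-13) = -234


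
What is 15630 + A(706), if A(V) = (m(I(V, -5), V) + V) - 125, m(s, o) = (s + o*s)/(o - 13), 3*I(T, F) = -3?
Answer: 1604788/99 ≈ 16210.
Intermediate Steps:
I(T, F) = -1 (I(T, F) = (⅓)*(-3) = -1)
m(s, o) = (s + o*s)/(-13 + o)
A(V) = -125 + V - (1 + V)/(-13 + V) (A(V) = (-(1 + V)/(-13 + V) + V) - 125 = (V - (1 + V)/(-13 + V)) - 125 = -125 + V - (1 + V)/(-13 + V))
15630 + A(706) = 15630 + (1624 + 706² - 139*706)/(-13 + 706) = 15630 + (1624 + 498436 - 98134)/693 = 15630 + (1/693)*401926 = 15630 + 57418/99 = 1604788/99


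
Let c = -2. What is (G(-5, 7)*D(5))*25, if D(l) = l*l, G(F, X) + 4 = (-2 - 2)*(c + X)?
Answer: -15000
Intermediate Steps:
G(F, X) = 4 - 4*X (G(F, X) = -4 + (-2 - 2)*(-2 + X) = -4 - 4*(-2 + X) = -4 + (8 - 4*X) = 4 - 4*X)
D(l) = l²
(G(-5, 7)*D(5))*25 = ((4 - 4*7)*5²)*25 = ((4 - 28)*25)*25 = -24*25*25 = -600*25 = -15000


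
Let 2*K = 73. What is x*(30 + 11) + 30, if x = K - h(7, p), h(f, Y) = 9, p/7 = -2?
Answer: 2315/2 ≈ 1157.5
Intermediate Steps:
p = -14 (p = 7*(-2) = -14)
K = 73/2 (K = (½)*73 = 73/2 ≈ 36.500)
x = 55/2 (x = 73/2 - 1*9 = 73/2 - 9 = 55/2 ≈ 27.500)
x*(30 + 11) + 30 = 55*(30 + 11)/2 + 30 = (55/2)*41 + 30 = 2255/2 + 30 = 2315/2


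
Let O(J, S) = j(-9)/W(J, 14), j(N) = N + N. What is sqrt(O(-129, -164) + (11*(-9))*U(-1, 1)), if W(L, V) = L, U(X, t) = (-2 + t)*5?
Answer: sqrt(915513)/43 ≈ 22.252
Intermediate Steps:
U(X, t) = -10 + 5*t
j(N) = 2*N
O(J, S) = -18/J (O(J, S) = (2*(-9))/J = -18/J)
sqrt(O(-129, -164) + (11*(-9))*U(-1, 1)) = sqrt(-18/(-129) + (11*(-9))*(-10 + 5*1)) = sqrt(-18*(-1/129) - 99*(-10 + 5)) = sqrt(6/43 - 99*(-5)) = sqrt(6/43 + 495) = sqrt(21291/43) = sqrt(915513)/43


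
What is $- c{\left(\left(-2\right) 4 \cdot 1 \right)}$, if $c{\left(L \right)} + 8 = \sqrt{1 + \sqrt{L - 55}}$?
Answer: $8 - \sqrt{1 + 3 i \sqrt{7}} \approx 5.8787 - 1.8708 i$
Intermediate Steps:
$c{\left(L \right)} = -8 + \sqrt{1 + \sqrt{-55 + L}}$ ($c{\left(L \right)} = -8 + \sqrt{1 + \sqrt{L - 55}} = -8 + \sqrt{1 + \sqrt{-55 + L}}$)
$- c{\left(\left(-2\right) 4 \cdot 1 \right)} = - (-8 + \sqrt{1 + \sqrt{-55 + \left(-2\right) 4 \cdot 1}}) = - (-8 + \sqrt{1 + \sqrt{-55 - 8}}) = - (-8 + \sqrt{1 + \sqrt{-63}}) = - (-8 + \sqrt{1 + 3 i \sqrt{7}}) = 8 - \sqrt{1 + 3 i \sqrt{7}}$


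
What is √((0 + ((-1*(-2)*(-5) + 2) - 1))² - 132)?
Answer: I*√51 ≈ 7.1414*I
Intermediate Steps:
√((0 + ((-1*(-2)*(-5) + 2) - 1))² - 132) = √((0 + ((2*(-5) + 2) - 1))² - 132) = √((0 + ((-10 + 2) - 1))² - 132) = √((0 + (-8 - 1))² - 132) = √((0 - 9)² - 132) = √((-9)² - 132) = √(81 - 132) = √(-51) = I*√51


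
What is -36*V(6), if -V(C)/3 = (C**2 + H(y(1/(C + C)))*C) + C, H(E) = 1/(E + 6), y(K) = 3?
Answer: 4608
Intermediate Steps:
H(E) = 1/(6 + E)
V(C) = -3*C**2 - 10*C/3 (V(C) = -3*((C**2 + C/(6 + 3)) + C) = -3*((C**2 + C/9) + C) = -3*(C**2 + 10*C/9) = -3*C**2 - 10*C/3)
-36*V(6) = -(-12)*6*(10 + 9*6) = -(-12)*6*(10 + 54) = -(-12)*6*64 = -36*(-128) = 4608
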